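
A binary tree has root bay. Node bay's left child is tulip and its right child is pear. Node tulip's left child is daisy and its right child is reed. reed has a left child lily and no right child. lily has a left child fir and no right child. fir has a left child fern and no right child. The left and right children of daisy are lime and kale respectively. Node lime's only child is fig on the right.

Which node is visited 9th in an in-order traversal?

reed

In-order visits the left subtree, then the node, then the right subtree.
At bay: go left to tulip.
  At tulip: go left to daisy.
    At daisy: go left to lime.
      At lime: no left child.
      Visit lime.
      At lime: go right to fig.
        fig is a leaf — visit fig.
    Visit daisy.
    At daisy: go right to kale.
      kale is a leaf — visit kale.
  Visit tulip.
  At tulip: go right to reed.
    At reed: go left to lily.
      At lily: go left to fir.
        At fir: go left to fern.
          fern is a leaf — visit fern.
        Visit fir.
        At fir: no right child.
      Visit lily.
      At lily: no right child.
    Visit reed.
    At reed: no right child.
Visit bay.
At bay: go right to pear.
  pear is a leaf — visit pear.
Full in-order sequence: lime, fig, daisy, kale, tulip, fern, fir, lily, reed, bay, pear.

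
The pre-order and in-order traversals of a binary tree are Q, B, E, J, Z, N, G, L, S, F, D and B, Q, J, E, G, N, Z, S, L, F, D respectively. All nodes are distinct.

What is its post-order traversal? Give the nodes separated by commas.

B, J, G, N, S, D, F, L, Z, E, Q

The first element of pre-order is the root; it splits in-order into left and right subtrees.
Root Q: left subtree has 1 node {B}, right has 9 {J, E, G, N, Z, S, L, F, D}.
  Root E: left subtree has 1 node {J}, right has 7 {G, N, Z, S, L, F, D}.
    Root Z: left subtree has 2 nodes {G, N}, right has 4 {S, L, F, D}.
      Root N: left subtree has 1 node {G}, right has 0 { }.
      Root L: left subtree has 1 node {S}, right has 2 {F, D}.
        Root F: left subtree has 0 nodes { }, right has 1 {D}.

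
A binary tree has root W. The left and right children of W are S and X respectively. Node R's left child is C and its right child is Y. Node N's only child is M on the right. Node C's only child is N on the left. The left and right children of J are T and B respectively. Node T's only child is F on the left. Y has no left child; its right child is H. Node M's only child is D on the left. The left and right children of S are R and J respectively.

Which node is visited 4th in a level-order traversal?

R

Level-order visits nodes level by level from the root, left to right within each level.
Level 0: W
Level 1: S, X
Level 2: R, J
Level 3: C, Y, T, B
Level 4: N, H, F
Level 5: M
Level 6: D
Full level-order sequence: W, S, X, R, J, C, Y, T, B, N, H, F, M, D.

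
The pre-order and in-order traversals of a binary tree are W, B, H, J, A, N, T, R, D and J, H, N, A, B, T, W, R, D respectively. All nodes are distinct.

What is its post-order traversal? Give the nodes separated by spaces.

The first element of pre-order is the root; it splits in-order into left and right subtrees.
Root W: left subtree has 6 nodes {J, H, N, A, B, T}, right has 2 {R, D}.
  Root B: left subtree has 4 nodes {J, H, N, A}, right has 1 {T}.
    Root H: left subtree has 1 node {J}, right has 2 {N, A}.
      Root A: left subtree has 1 node {N}, right has 0 { }.
  Root R: left subtree has 0 nodes { }, right has 1 {D}.

J N A H T B D R W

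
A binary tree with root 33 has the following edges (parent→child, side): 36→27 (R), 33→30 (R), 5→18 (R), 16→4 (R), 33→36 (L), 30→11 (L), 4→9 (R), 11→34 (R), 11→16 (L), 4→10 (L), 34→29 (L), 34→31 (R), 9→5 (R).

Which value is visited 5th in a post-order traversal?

Post-order visits the left subtree, then the right subtree, then the node.
At 33: go left to 36.
  At 36: no left child.
  At 36: go right to 27.
    27 is a leaf — visit 27.
  Visit 36.
At 33: go right to 30.
  At 30: go left to 11.
    At 11: go left to 16.
      At 16: no left child.
      At 16: go right to 4.
        At 4: go left to 10.
          10 is a leaf — visit 10.
        At 4: go right to 9.
          At 9: no left child.
          At 9: go right to 5.
            At 5: no left child.
            At 5: go right to 18.
              18 is a leaf — visit 18.
            Visit 5.
          Visit 9.
        Visit 4.
      Visit 16.
    At 11: go right to 34.
      At 34: go left to 29.
        29 is a leaf — visit 29.
      At 34: go right to 31.
        31 is a leaf — visit 31.
      Visit 34.
    Visit 11.
  At 30: no right child.
  Visit 30.
Visit 33.
Full post-order sequence: 27, 36, 10, 18, 5, 9, 4, 16, 29, 31, 34, 11, 30, 33.

5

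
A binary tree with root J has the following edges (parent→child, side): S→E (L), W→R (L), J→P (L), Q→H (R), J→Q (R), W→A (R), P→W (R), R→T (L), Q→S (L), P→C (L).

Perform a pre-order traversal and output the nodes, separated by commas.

Pre-order visits the node, then its left subtree, then its right subtree.
Visit J.
At J: go left to P.
  Visit P.
  At P: go left to C.
    C is a leaf — visit C.
  At P: go right to W.
    Visit W.
    At W: go left to R.
      Visit R.
      At R: go left to T.
        T is a leaf — visit T.
      At R: no right child.
    At W: go right to A.
      A is a leaf — visit A.
At J: go right to Q.
  Visit Q.
  At Q: go left to S.
    Visit S.
    At S: go left to E.
      E is a leaf — visit E.
    At S: no right child.
  At Q: go right to H.
    H is a leaf — visit H.

J, P, C, W, R, T, A, Q, S, E, H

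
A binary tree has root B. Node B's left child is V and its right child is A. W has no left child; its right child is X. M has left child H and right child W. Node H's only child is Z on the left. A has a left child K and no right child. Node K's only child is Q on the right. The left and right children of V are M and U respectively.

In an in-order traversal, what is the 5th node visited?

In-order visits the left subtree, then the node, then the right subtree.
At B: go left to V.
  At V: go left to M.
    At M: go left to H.
      At H: go left to Z.
        Z is a leaf — visit Z.
      Visit H.
      At H: no right child.
    Visit M.
    At M: go right to W.
      At W: no left child.
      Visit W.
      At W: go right to X.
        X is a leaf — visit X.
  Visit V.
  At V: go right to U.
    U is a leaf — visit U.
Visit B.
At B: go right to A.
  At A: go left to K.
    At K: no left child.
    Visit K.
    At K: go right to Q.
      Q is a leaf — visit Q.
  Visit A.
  At A: no right child.
Full in-order sequence: Z, H, M, W, X, V, U, B, K, Q, A.

X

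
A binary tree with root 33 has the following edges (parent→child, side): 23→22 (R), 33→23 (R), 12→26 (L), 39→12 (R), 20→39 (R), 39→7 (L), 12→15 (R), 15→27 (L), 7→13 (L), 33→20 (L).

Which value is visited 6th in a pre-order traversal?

12

Pre-order visits the node, then its left subtree, then its right subtree.
Visit 33.
At 33: go left to 20.
  Visit 20.
  At 20: no left child.
  At 20: go right to 39.
    Visit 39.
    At 39: go left to 7.
      Visit 7.
      At 7: go left to 13.
        13 is a leaf — visit 13.
      At 7: no right child.
    At 39: go right to 12.
      Visit 12.
      At 12: go left to 26.
        26 is a leaf — visit 26.
      At 12: go right to 15.
        Visit 15.
        At 15: go left to 27.
          27 is a leaf — visit 27.
        At 15: no right child.
At 33: go right to 23.
  Visit 23.
  At 23: no left child.
  At 23: go right to 22.
    22 is a leaf — visit 22.
Full pre-order sequence: 33, 20, 39, 7, 13, 12, 26, 15, 27, 23, 22.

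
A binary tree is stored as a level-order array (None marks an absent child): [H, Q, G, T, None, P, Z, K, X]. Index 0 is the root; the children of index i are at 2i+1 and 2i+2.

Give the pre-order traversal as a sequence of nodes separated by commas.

Pre-order visits the node, then its left subtree, then its right subtree.
Visit H.
At H: go left to Q.
  Visit Q.
  At Q: go left to T.
    Visit T.
    At T: go left to K.
      K is a leaf — visit K.
    At T: go right to X.
      X is a leaf — visit X.
  At Q: no right child.
At H: go right to G.
  Visit G.
  At G: go left to P.
    P is a leaf — visit P.
  At G: go right to Z.
    Z is a leaf — visit Z.

H, Q, T, K, X, G, P, Z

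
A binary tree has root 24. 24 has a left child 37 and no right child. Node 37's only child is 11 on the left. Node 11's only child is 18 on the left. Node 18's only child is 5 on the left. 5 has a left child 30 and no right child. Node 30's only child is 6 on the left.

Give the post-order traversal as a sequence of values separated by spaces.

Post-order visits the left subtree, then the right subtree, then the node.
At 24: go left to 37.
  At 37: go left to 11.
    At 11: go left to 18.
      At 18: go left to 5.
        At 5: go left to 30.
          At 30: go left to 6.
            6 is a leaf — visit 6.
          At 30: no right child.
          Visit 30.
        At 5: no right child.
        Visit 5.
      At 18: no right child.
      Visit 18.
    At 11: no right child.
    Visit 11.
  At 37: no right child.
  Visit 37.
At 24: no right child.
Visit 24.

6 30 5 18 11 37 24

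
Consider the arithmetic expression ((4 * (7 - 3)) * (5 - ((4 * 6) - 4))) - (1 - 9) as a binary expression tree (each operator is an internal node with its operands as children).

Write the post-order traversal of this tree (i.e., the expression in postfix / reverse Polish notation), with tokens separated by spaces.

4 7 3 - * 5 4 6 * 4 - - * 1 9 - -

Post-order on an expression tree gives postfix notation: for each operator, emit left operand, right operand, then the operator.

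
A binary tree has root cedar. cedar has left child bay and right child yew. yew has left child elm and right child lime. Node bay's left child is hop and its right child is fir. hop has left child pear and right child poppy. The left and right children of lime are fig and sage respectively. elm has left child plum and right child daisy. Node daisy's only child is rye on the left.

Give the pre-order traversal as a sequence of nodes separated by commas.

cedar, bay, hop, pear, poppy, fir, yew, elm, plum, daisy, rye, lime, fig, sage

Pre-order visits the node, then its left subtree, then its right subtree.
Visit cedar.
At cedar: go left to bay.
  Visit bay.
  At bay: go left to hop.
    Visit hop.
    At hop: go left to pear.
      pear is a leaf — visit pear.
    At hop: go right to poppy.
      poppy is a leaf — visit poppy.
  At bay: go right to fir.
    fir is a leaf — visit fir.
At cedar: go right to yew.
  Visit yew.
  At yew: go left to elm.
    Visit elm.
    At elm: go left to plum.
      plum is a leaf — visit plum.
    At elm: go right to daisy.
      Visit daisy.
      At daisy: go left to rye.
        rye is a leaf — visit rye.
      At daisy: no right child.
  At yew: go right to lime.
    Visit lime.
    At lime: go left to fig.
      fig is a leaf — visit fig.
    At lime: go right to sage.
      sage is a leaf — visit sage.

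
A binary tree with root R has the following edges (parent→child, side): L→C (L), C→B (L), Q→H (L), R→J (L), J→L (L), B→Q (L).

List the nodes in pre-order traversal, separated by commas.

R, J, L, C, B, Q, H

Pre-order visits the node, then its left subtree, then its right subtree.
Visit R.
At R: go left to J.
  Visit J.
  At J: go left to L.
    Visit L.
    At L: go left to C.
      Visit C.
      At C: go left to B.
        Visit B.
        At B: go left to Q.
          Visit Q.
          At Q: go left to H.
            H is a leaf — visit H.
          At Q: no right child.
        At B: no right child.
      At C: no right child.
    At L: no right child.
  At J: no right child.
At R: no right child.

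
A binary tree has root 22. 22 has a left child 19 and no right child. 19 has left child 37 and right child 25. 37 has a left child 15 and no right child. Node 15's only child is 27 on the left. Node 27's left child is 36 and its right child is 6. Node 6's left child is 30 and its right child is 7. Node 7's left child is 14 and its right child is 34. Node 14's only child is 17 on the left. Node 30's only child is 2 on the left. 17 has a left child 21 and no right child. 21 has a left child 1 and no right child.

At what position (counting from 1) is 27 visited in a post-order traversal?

Post-order visits the left subtree, then the right subtree, then the node.
At 22: go left to 19.
  At 19: go left to 37.
    At 37: go left to 15.
      At 15: go left to 27.
        At 27: go left to 36.
          36 is a leaf — visit 36.
        At 27: go right to 6.
          At 6: go left to 30.
            At 30: go left to 2.
              2 is a leaf — visit 2.
            At 30: no right child.
            Visit 30.
          At 6: go right to 7.
            At 7: go left to 14.
              At 14: go left to 17.
                At 17: go left to 21.
                  At 21: go left to 1.
                    1 is a leaf — visit 1.
                  At 21: no right child.
                  Visit 21.
                At 17: no right child.
                Visit 17.
              At 14: no right child.
              Visit 14.
            At 7: go right to 34.
              34 is a leaf — visit 34.
            Visit 7.
          Visit 6.
        Visit 27.
      At 15: no right child.
      Visit 15.
    At 37: no right child.
    Visit 37.
  At 19: go right to 25.
    25 is a leaf — visit 25.
  Visit 19.
At 22: no right child.
Visit 22.
Full post-order sequence: 36, 2, 30, 1, 21, 17, 14, 34, 7, 6, 27, 15, 37, 25, 19, 22.

11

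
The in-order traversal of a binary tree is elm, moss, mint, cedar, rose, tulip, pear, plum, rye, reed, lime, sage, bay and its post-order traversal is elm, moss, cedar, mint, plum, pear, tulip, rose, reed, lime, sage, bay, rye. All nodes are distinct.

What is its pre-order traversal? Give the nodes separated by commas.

rye, rose, mint, moss, elm, cedar, tulip, pear, plum, bay, sage, lime, reed

The last element of post-order is the root; it splits in-order into left and right subtrees.
Root rye: left subtree has 8 nodes {elm, moss, mint, cedar, rose, tulip, pear, plum}, right has 4 {reed, lime, sage, bay}.
  Root rose: left subtree has 4 nodes {elm, moss, mint, cedar}, right has 3 {tulip, pear, plum}.
    Root mint: left subtree has 2 nodes {elm, moss}, right has 1 {cedar}.
      Root moss: left subtree has 1 node {elm}, right has 0 { }.
    Root tulip: left subtree has 0 nodes { }, right has 2 {pear, plum}.
      Root pear: left subtree has 0 nodes { }, right has 1 {plum}.
  Root bay: left subtree has 3 nodes {reed, lime, sage}, right has 0 { }.
    Root sage: left subtree has 2 nodes {reed, lime}, right has 0 { }.
      Root lime: left subtree has 1 node {reed}, right has 0 { }.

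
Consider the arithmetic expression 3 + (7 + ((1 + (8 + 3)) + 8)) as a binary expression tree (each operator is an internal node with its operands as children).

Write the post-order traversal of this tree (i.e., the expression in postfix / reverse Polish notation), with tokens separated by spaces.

3 7 1 8 3 + + 8 + + +

Post-order on an expression tree gives postfix notation: for each operator, emit left operand, right operand, then the operator.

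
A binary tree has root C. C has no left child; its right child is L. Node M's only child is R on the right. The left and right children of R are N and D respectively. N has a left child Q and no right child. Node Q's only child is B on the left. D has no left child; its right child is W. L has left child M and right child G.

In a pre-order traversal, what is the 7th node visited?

Pre-order visits the node, then its left subtree, then its right subtree.
Visit C.
At C: no left child.
At C: go right to L.
  Visit L.
  At L: go left to M.
    Visit M.
    At M: no left child.
    At M: go right to R.
      Visit R.
      At R: go left to N.
        Visit N.
        At N: go left to Q.
          Visit Q.
          At Q: go left to B.
            B is a leaf — visit B.
          At Q: no right child.
        At N: no right child.
      At R: go right to D.
        Visit D.
        At D: no left child.
        At D: go right to W.
          W is a leaf — visit W.
  At L: go right to G.
    G is a leaf — visit G.
Full pre-order sequence: C, L, M, R, N, Q, B, D, W, G.

B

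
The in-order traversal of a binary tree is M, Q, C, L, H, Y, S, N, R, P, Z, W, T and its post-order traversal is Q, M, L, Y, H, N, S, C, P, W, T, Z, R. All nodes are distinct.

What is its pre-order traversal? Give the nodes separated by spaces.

The last element of post-order is the root; it splits in-order into left and right subtrees.
Root R: left subtree has 8 nodes {M, Q, C, L, H, Y, S, N}, right has 4 {P, Z, W, T}.
  Root C: left subtree has 2 nodes {M, Q}, right has 5 {L, H, Y, S, N}.
    Root M: left subtree has 0 nodes { }, right has 1 {Q}.
    Root S: left subtree has 3 nodes {L, H, Y}, right has 1 {N}.
      Root H: left subtree has 1 node {L}, right has 1 {Y}.
  Root Z: left subtree has 1 node {P}, right has 2 {W, T}.
    Root T: left subtree has 1 node {W}, right has 0 { }.

R C M Q S H L Y N Z P T W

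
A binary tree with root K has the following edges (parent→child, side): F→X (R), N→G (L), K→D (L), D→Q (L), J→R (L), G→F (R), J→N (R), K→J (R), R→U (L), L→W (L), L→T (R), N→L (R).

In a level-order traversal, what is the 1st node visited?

Level-order visits nodes level by level from the root, left to right within each level.
Level 0: K
Level 1: D, J
Level 2: Q, R, N
Level 3: U, G, L
Level 4: F, W, T
Level 5: X
Full level-order sequence: K, D, J, Q, R, N, U, G, L, F, W, T, X.

K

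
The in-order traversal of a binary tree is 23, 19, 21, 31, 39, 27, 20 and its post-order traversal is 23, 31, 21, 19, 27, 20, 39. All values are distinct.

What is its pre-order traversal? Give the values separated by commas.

The last element of post-order is the root; it splits in-order into left and right subtrees.
Root 39: left subtree has 4 nodes {23, 19, 21, 31}, right has 2 {27, 20}.
  Root 19: left subtree has 1 node {23}, right has 2 {21, 31}.
    Root 21: left subtree has 0 nodes { }, right has 1 {31}.
  Root 20: left subtree has 1 node {27}, right has 0 { }.

39, 19, 23, 21, 31, 20, 27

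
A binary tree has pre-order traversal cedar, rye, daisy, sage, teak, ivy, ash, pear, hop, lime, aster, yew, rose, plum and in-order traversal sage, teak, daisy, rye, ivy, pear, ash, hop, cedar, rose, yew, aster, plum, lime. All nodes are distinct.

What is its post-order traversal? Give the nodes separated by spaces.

The first element of pre-order is the root; it splits in-order into left and right subtrees.
Root cedar: left subtree has 8 nodes {sage, teak, daisy, rye, ivy, pear, ash, hop}, right has 5 {rose, yew, aster, plum, lime}.
  Root rye: left subtree has 3 nodes {sage, teak, daisy}, right has 4 {ivy, pear, ash, hop}.
    Root daisy: left subtree has 2 nodes {sage, teak}, right has 0 { }.
      Root sage: left subtree has 0 nodes { }, right has 1 {teak}.
    Root ivy: left subtree has 0 nodes { }, right has 3 {pear, ash, hop}.
      Root ash: left subtree has 1 node {pear}, right has 1 {hop}.
  Root lime: left subtree has 4 nodes {rose, yew, aster, plum}, right has 0 { }.
    Root aster: left subtree has 2 nodes {rose, yew}, right has 1 {plum}.
      Root yew: left subtree has 1 node {rose}, right has 0 { }.

teak sage daisy pear hop ash ivy rye rose yew plum aster lime cedar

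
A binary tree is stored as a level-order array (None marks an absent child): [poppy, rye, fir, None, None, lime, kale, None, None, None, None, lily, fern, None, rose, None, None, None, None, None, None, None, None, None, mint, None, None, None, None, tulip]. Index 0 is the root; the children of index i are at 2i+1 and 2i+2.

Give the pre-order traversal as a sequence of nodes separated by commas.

poppy, rye, fir, lime, lily, mint, fern, kale, rose, tulip

Pre-order visits the node, then its left subtree, then its right subtree.
Visit poppy.
At poppy: go left to rye.
  rye is a leaf — visit rye.
At poppy: go right to fir.
  Visit fir.
  At fir: go left to lime.
    Visit lime.
    At lime: go left to lily.
      Visit lily.
      At lily: no left child.
      At lily: go right to mint.
        mint is a leaf — visit mint.
    At lime: go right to fern.
      fern is a leaf — visit fern.
  At fir: go right to kale.
    Visit kale.
    At kale: no left child.
    At kale: go right to rose.
      Visit rose.
      At rose: go left to tulip.
        tulip is a leaf — visit tulip.
      At rose: no right child.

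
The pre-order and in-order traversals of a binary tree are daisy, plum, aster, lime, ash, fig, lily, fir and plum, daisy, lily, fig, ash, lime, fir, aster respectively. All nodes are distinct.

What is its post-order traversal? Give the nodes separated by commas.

plum, lily, fig, ash, fir, lime, aster, daisy

The first element of pre-order is the root; it splits in-order into left and right subtrees.
Root daisy: left subtree has 1 node {plum}, right has 6 {lily, fig, ash, lime, fir, aster}.
  Root aster: left subtree has 5 nodes {lily, fig, ash, lime, fir}, right has 0 { }.
    Root lime: left subtree has 3 nodes {lily, fig, ash}, right has 1 {fir}.
      Root ash: left subtree has 2 nodes {lily, fig}, right has 0 { }.
        Root fig: left subtree has 1 node {lily}, right has 0 { }.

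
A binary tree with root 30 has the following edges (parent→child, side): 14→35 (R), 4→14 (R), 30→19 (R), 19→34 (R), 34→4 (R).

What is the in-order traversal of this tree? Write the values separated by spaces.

30 19 34 4 14 35

In-order visits the left subtree, then the node, then the right subtree.
At 30: no left child.
Visit 30.
At 30: go right to 19.
  At 19: no left child.
  Visit 19.
  At 19: go right to 34.
    At 34: no left child.
    Visit 34.
    At 34: go right to 4.
      At 4: no left child.
      Visit 4.
      At 4: go right to 14.
        At 14: no left child.
        Visit 14.
        At 14: go right to 35.
          35 is a leaf — visit 35.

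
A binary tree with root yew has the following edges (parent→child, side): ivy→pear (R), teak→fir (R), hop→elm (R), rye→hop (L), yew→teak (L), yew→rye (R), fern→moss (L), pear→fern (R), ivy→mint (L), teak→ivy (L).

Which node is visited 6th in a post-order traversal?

fir

Post-order visits the left subtree, then the right subtree, then the node.
At yew: go left to teak.
  At teak: go left to ivy.
    At ivy: go left to mint.
      mint is a leaf — visit mint.
    At ivy: go right to pear.
      At pear: no left child.
      At pear: go right to fern.
        At fern: go left to moss.
          moss is a leaf — visit moss.
        At fern: no right child.
        Visit fern.
      Visit pear.
    Visit ivy.
  At teak: go right to fir.
    fir is a leaf — visit fir.
  Visit teak.
At yew: go right to rye.
  At rye: go left to hop.
    At hop: no left child.
    At hop: go right to elm.
      elm is a leaf — visit elm.
    Visit hop.
  At rye: no right child.
  Visit rye.
Visit yew.
Full post-order sequence: mint, moss, fern, pear, ivy, fir, teak, elm, hop, rye, yew.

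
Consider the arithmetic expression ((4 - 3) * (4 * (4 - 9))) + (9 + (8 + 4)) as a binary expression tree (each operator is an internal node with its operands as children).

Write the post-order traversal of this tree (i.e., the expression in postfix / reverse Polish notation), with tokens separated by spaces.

Post-order on an expression tree gives postfix notation: for each operator, emit left operand, right operand, then the operator.

4 3 - 4 4 9 - * * 9 8 4 + + +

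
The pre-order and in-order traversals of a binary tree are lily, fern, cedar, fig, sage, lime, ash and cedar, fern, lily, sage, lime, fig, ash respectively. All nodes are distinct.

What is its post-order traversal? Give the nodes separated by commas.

The first element of pre-order is the root; it splits in-order into left and right subtrees.
Root lily: left subtree has 2 nodes {cedar, fern}, right has 4 {sage, lime, fig, ash}.
  Root fern: left subtree has 1 node {cedar}, right has 0 { }.
  Root fig: left subtree has 2 nodes {sage, lime}, right has 1 {ash}.
    Root sage: left subtree has 0 nodes { }, right has 1 {lime}.

cedar, fern, lime, sage, ash, fig, lily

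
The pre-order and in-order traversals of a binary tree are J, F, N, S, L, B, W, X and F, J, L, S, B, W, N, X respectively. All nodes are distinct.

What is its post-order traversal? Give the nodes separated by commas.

F, L, W, B, S, X, N, J

The first element of pre-order is the root; it splits in-order into left and right subtrees.
Root J: left subtree has 1 node {F}, right has 6 {L, S, B, W, N, X}.
  Root N: left subtree has 4 nodes {L, S, B, W}, right has 1 {X}.
    Root S: left subtree has 1 node {L}, right has 2 {B, W}.
      Root B: left subtree has 0 nodes { }, right has 1 {W}.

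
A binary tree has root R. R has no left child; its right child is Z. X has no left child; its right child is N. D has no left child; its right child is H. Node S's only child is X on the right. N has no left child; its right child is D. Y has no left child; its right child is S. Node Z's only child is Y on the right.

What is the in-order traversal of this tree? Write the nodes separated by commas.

R, Z, Y, S, X, N, D, H

In-order visits the left subtree, then the node, then the right subtree.
At R: no left child.
Visit R.
At R: go right to Z.
  At Z: no left child.
  Visit Z.
  At Z: go right to Y.
    At Y: no left child.
    Visit Y.
    At Y: go right to S.
      At S: no left child.
      Visit S.
      At S: go right to X.
        At X: no left child.
        Visit X.
        At X: go right to N.
          At N: no left child.
          Visit N.
          At N: go right to D.
            At D: no left child.
            Visit D.
            At D: go right to H.
              H is a leaf — visit H.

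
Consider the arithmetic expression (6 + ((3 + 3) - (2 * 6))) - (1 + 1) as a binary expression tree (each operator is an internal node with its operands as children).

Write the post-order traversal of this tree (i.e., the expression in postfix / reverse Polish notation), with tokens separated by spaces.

6 3 3 + 2 6 * - + 1 1 + -

Post-order on an expression tree gives postfix notation: for each operator, emit left operand, right operand, then the operator.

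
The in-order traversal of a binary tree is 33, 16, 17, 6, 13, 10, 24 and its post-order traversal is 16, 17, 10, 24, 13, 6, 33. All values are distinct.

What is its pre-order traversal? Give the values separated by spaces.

The last element of post-order is the root; it splits in-order into left and right subtrees.
Root 33: left subtree has 0 nodes { }, right has 6 {16, 17, 6, 13, 10, 24}.
  Root 6: left subtree has 2 nodes {16, 17}, right has 3 {13, 10, 24}.
    Root 17: left subtree has 1 node {16}, right has 0 { }.
    Root 13: left subtree has 0 nodes { }, right has 2 {10, 24}.
      Root 24: left subtree has 1 node {10}, right has 0 { }.

33 6 17 16 13 24 10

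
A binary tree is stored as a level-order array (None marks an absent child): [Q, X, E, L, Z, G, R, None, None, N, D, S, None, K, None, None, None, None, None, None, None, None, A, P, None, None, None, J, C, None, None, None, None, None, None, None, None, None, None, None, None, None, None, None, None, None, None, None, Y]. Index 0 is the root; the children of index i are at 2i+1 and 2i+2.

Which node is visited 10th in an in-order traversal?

S

In-order visits the left subtree, then the node, then the right subtree.
At Q: go left to X.
  At X: go left to L.
    L is a leaf — visit L.
  Visit X.
  At X: go right to Z.
    At Z: go left to N.
      N is a leaf — visit N.
    Visit Z.
    At Z: go right to D.
      At D: no left child.
      Visit D.
      At D: go right to A.
        A is a leaf — visit A.
Visit Q.
At Q: go right to E.
  At E: go left to G.
    At G: go left to S.
      At S: go left to P.
        At P: no left child.
        Visit P.
        At P: go right to Y.
          Y is a leaf — visit Y.
      Visit S.
      At S: no right child.
    Visit G.
    At G: no right child.
  Visit E.
  At E: go right to R.
    At R: go left to K.
      At K: go left to J.
        J is a leaf — visit J.
      Visit K.
      At K: go right to C.
        C is a leaf — visit C.
    Visit R.
    At R: no right child.
Full in-order sequence: L, X, N, Z, D, A, Q, P, Y, S, G, E, J, K, C, R.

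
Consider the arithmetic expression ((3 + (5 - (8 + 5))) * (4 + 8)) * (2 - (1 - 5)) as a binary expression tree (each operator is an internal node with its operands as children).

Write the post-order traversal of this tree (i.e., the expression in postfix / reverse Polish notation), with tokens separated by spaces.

Post-order on an expression tree gives postfix notation: for each operator, emit left operand, right operand, then the operator.

3 5 8 5 + - + 4 8 + * 2 1 5 - - *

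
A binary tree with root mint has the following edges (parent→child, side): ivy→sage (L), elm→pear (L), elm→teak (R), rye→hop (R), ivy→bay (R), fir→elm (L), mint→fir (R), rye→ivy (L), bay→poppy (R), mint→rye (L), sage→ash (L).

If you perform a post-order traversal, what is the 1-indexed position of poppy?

3

Post-order visits the left subtree, then the right subtree, then the node.
At mint: go left to rye.
  At rye: go left to ivy.
    At ivy: go left to sage.
      At sage: go left to ash.
        ash is a leaf — visit ash.
      At sage: no right child.
      Visit sage.
    At ivy: go right to bay.
      At bay: no left child.
      At bay: go right to poppy.
        poppy is a leaf — visit poppy.
      Visit bay.
    Visit ivy.
  At rye: go right to hop.
    hop is a leaf — visit hop.
  Visit rye.
At mint: go right to fir.
  At fir: go left to elm.
    At elm: go left to pear.
      pear is a leaf — visit pear.
    At elm: go right to teak.
      teak is a leaf — visit teak.
    Visit elm.
  At fir: no right child.
  Visit fir.
Visit mint.
Full post-order sequence: ash, sage, poppy, bay, ivy, hop, rye, pear, teak, elm, fir, mint.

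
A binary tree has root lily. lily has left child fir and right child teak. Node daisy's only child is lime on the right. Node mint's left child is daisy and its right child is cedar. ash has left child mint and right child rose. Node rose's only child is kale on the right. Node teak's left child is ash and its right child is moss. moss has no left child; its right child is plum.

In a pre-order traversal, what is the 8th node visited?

cedar

Pre-order visits the node, then its left subtree, then its right subtree.
Visit lily.
At lily: go left to fir.
  fir is a leaf — visit fir.
At lily: go right to teak.
  Visit teak.
  At teak: go left to ash.
    Visit ash.
    At ash: go left to mint.
      Visit mint.
      At mint: go left to daisy.
        Visit daisy.
        At daisy: no left child.
        At daisy: go right to lime.
          lime is a leaf — visit lime.
      At mint: go right to cedar.
        cedar is a leaf — visit cedar.
    At ash: go right to rose.
      Visit rose.
      At rose: no left child.
      At rose: go right to kale.
        kale is a leaf — visit kale.
  At teak: go right to moss.
    Visit moss.
    At moss: no left child.
    At moss: go right to plum.
      plum is a leaf — visit plum.
Full pre-order sequence: lily, fir, teak, ash, mint, daisy, lime, cedar, rose, kale, moss, plum.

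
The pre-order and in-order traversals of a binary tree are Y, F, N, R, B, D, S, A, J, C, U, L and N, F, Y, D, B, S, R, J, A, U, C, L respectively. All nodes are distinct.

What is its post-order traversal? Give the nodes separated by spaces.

N F D S B J U L C A R Y

The first element of pre-order is the root; it splits in-order into left and right subtrees.
Root Y: left subtree has 2 nodes {N, F}, right has 9 {D, B, S, R, J, A, U, C, L}.
  Root F: left subtree has 1 node {N}, right has 0 { }.
  Root R: left subtree has 3 nodes {D, B, S}, right has 5 {J, A, U, C, L}.
    Root B: left subtree has 1 node {D}, right has 1 {S}.
    Root A: left subtree has 1 node {J}, right has 3 {U, C, L}.
      Root C: left subtree has 1 node {U}, right has 1 {L}.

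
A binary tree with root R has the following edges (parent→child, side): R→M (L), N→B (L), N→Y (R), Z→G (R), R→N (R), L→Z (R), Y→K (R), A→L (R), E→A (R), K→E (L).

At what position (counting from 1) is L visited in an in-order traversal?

In-order visits the left subtree, then the node, then the right subtree.
At R: go left to M.
  M is a leaf — visit M.
Visit R.
At R: go right to N.
  At N: go left to B.
    B is a leaf — visit B.
  Visit N.
  At N: go right to Y.
    At Y: no left child.
    Visit Y.
    At Y: go right to K.
      At K: go left to E.
        At E: no left child.
        Visit E.
        At E: go right to A.
          At A: no left child.
          Visit A.
          At A: go right to L.
            At L: no left child.
            Visit L.
            At L: go right to Z.
              At Z: no left child.
              Visit Z.
              At Z: go right to G.
                G is a leaf — visit G.
      Visit K.
      At K: no right child.
Full in-order sequence: M, R, B, N, Y, E, A, L, Z, G, K.

8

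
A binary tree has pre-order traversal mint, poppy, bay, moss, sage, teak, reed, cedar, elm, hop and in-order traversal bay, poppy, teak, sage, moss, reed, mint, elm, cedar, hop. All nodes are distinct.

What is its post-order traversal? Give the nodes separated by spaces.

The first element of pre-order is the root; it splits in-order into left and right subtrees.
Root mint: left subtree has 6 nodes {bay, poppy, teak, sage, moss, reed}, right has 3 {elm, cedar, hop}.
  Root poppy: left subtree has 1 node {bay}, right has 4 {teak, sage, moss, reed}.
    Root moss: left subtree has 2 nodes {teak, sage}, right has 1 {reed}.
      Root sage: left subtree has 1 node {teak}, right has 0 { }.
  Root cedar: left subtree has 1 node {elm}, right has 1 {hop}.

bay teak sage reed moss poppy elm hop cedar mint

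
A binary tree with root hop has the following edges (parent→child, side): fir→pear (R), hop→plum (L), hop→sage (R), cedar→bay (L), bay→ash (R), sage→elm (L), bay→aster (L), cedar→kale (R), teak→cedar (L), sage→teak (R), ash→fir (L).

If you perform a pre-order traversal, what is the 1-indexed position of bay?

7

Pre-order visits the node, then its left subtree, then its right subtree.
Visit hop.
At hop: go left to plum.
  plum is a leaf — visit plum.
At hop: go right to sage.
  Visit sage.
  At sage: go left to elm.
    elm is a leaf — visit elm.
  At sage: go right to teak.
    Visit teak.
    At teak: go left to cedar.
      Visit cedar.
      At cedar: go left to bay.
        Visit bay.
        At bay: go left to aster.
          aster is a leaf — visit aster.
        At bay: go right to ash.
          Visit ash.
          At ash: go left to fir.
            Visit fir.
            At fir: no left child.
            At fir: go right to pear.
              pear is a leaf — visit pear.
          At ash: no right child.
      At cedar: go right to kale.
        kale is a leaf — visit kale.
    At teak: no right child.
Full pre-order sequence: hop, plum, sage, elm, teak, cedar, bay, aster, ash, fir, pear, kale.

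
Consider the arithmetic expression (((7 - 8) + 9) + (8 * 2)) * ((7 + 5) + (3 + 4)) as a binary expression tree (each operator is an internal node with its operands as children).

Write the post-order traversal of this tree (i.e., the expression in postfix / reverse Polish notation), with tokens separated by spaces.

7 8 - 9 + 8 2 * + 7 5 + 3 4 + + *

Post-order on an expression tree gives postfix notation: for each operator, emit left operand, right operand, then the operator.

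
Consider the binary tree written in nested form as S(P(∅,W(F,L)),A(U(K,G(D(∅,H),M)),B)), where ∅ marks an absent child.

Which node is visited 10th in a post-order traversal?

Post-order visits the left subtree, then the right subtree, then the node.
At S: go left to P.
  At P: no left child.
  At P: go right to W.
    At W: go left to F.
      F is a leaf — visit F.
    At W: go right to L.
      L is a leaf — visit L.
    Visit W.
  Visit P.
At S: go right to A.
  At A: go left to U.
    At U: go left to K.
      K is a leaf — visit K.
    At U: go right to G.
      At G: go left to D.
        At D: no left child.
        At D: go right to H.
          H is a leaf — visit H.
        Visit D.
      At G: go right to M.
        M is a leaf — visit M.
      Visit G.
    Visit U.
  At A: go right to B.
    B is a leaf — visit B.
  Visit A.
Visit S.
Full post-order sequence: F, L, W, P, K, H, D, M, G, U, B, A, S.

U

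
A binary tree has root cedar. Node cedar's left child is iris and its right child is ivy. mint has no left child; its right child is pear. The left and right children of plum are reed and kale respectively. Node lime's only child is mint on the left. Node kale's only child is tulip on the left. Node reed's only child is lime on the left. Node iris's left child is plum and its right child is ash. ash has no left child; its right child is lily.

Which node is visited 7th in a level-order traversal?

kale

Level-order visits nodes level by level from the root, left to right within each level.
Level 0: cedar
Level 1: iris, ivy
Level 2: plum, ash
Level 3: reed, kale, lily
Level 4: lime, tulip
Level 5: mint
Level 6: pear
Full level-order sequence: cedar, iris, ivy, plum, ash, reed, kale, lily, lime, tulip, mint, pear.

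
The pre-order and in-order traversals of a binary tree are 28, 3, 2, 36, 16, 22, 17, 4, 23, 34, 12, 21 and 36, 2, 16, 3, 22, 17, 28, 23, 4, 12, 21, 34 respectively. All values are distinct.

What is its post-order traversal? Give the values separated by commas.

The first element of pre-order is the root; it splits in-order into left and right subtrees.
Root 28: left subtree has 6 nodes {36, 2, 16, 3, 22, 17}, right has 5 {23, 4, 12, 21, 34}.
  Root 3: left subtree has 3 nodes {36, 2, 16}, right has 2 {22, 17}.
    Root 2: left subtree has 1 node {36}, right has 1 {16}.
    Root 22: left subtree has 0 nodes { }, right has 1 {17}.
  Root 4: left subtree has 1 node {23}, right has 3 {12, 21, 34}.
    Root 34: left subtree has 2 nodes {12, 21}, right has 0 { }.
      Root 12: left subtree has 0 nodes { }, right has 1 {21}.

36, 16, 2, 17, 22, 3, 23, 21, 12, 34, 4, 28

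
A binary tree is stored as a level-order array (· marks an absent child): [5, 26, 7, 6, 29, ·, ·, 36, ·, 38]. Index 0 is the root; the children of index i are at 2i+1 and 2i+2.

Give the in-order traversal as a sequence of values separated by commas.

36, 6, 26, 38, 29, 5, 7

In-order visits the left subtree, then the node, then the right subtree.
At 5: go left to 26.
  At 26: go left to 6.
    At 6: go left to 36.
      36 is a leaf — visit 36.
    Visit 6.
    At 6: no right child.
  Visit 26.
  At 26: go right to 29.
    At 29: go left to 38.
      38 is a leaf — visit 38.
    Visit 29.
    At 29: no right child.
Visit 5.
At 5: go right to 7.
  7 is a leaf — visit 7.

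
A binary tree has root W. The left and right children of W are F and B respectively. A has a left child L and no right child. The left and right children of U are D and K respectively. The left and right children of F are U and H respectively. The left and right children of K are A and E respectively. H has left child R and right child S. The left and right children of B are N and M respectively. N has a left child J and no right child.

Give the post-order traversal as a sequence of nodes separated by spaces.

Post-order visits the left subtree, then the right subtree, then the node.
At W: go left to F.
  At F: go left to U.
    At U: go left to D.
      D is a leaf — visit D.
    At U: go right to K.
      At K: go left to A.
        At A: go left to L.
          L is a leaf — visit L.
        At A: no right child.
        Visit A.
      At K: go right to E.
        E is a leaf — visit E.
      Visit K.
    Visit U.
  At F: go right to H.
    At H: go left to R.
      R is a leaf — visit R.
    At H: go right to S.
      S is a leaf — visit S.
    Visit H.
  Visit F.
At W: go right to B.
  At B: go left to N.
    At N: go left to J.
      J is a leaf — visit J.
    At N: no right child.
    Visit N.
  At B: go right to M.
    M is a leaf — visit M.
  Visit B.
Visit W.

D L A E K U R S H F J N M B W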